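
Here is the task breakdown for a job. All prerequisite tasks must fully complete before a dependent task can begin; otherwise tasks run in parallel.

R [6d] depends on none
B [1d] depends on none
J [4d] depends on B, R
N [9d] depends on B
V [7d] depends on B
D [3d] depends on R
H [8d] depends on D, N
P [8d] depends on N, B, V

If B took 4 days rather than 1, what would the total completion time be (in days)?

21

Critical path before the change: B→N→H = 1+9+8 = 18 giving 18 days.
B lies on that path, so at 4 days the path becomes 21 days.
That remains the longest chain; total 21 days.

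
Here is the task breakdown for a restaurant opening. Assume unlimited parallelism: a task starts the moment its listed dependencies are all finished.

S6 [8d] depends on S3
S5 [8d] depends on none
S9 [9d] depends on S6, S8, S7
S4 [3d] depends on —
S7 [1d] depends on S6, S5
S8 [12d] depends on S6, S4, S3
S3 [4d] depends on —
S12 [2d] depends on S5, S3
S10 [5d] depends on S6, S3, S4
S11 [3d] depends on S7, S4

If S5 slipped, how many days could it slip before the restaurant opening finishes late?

15

Critical path: S3→S6→S8→S9 = 4+8+12+9 = 33, so the finish is 33 days.
Longest path through S5: 18 days (earliest finish 8, latest finish 23).
Float = 33 − 18 = 15.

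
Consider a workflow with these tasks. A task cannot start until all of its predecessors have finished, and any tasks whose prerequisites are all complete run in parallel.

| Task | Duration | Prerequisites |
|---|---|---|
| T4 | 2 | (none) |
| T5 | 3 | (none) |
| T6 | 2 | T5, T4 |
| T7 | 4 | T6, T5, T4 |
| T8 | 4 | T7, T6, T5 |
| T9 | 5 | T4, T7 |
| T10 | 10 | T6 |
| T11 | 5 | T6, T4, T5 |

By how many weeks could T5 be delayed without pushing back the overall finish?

The longest chain is T5→T6→T10 = 3+2+10 = 15; overall finish 15 weeks.
T5 finishes as early as 3 and must finish by 3.
Slack of T5 = 0 − 0 = 0 weeks.

0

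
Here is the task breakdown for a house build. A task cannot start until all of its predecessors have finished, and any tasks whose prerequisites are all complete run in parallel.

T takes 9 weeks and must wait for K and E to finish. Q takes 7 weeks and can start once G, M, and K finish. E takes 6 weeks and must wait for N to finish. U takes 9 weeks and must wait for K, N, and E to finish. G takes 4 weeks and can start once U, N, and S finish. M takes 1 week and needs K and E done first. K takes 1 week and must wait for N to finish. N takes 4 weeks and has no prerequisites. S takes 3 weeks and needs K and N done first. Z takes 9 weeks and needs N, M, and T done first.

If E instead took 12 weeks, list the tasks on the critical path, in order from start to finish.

The binding path is N→E→U→G→Q = 4+6+9+4+7 = 30; finish at 30 weeks.
E is on the critical path; changing it to 12 makes that path 36 weeks.
That remains the longest chain; total 36 weeks.

N, E, U, G, Q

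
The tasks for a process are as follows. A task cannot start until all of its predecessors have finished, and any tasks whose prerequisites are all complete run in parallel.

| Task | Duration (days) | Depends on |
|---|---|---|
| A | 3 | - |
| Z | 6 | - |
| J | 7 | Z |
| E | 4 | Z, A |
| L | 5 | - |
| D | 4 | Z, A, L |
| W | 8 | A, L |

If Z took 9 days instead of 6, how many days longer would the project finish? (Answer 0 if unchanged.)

3

The binding path is Z→J = 6+7 = 13; finish at 13 days.
Since Z is critical, the +3 change carries straight to that chain (now 16 days).
No other chain overtakes it, so the finish is 16 days.
Change in finish: 16 − 13 = +3 days.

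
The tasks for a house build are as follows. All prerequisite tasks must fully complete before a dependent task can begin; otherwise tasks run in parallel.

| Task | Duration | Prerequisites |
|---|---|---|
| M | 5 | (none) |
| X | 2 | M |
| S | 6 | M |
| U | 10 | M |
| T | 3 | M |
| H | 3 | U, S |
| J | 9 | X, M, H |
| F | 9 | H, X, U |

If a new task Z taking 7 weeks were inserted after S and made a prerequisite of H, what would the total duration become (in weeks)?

Originally the house build takes 27 weeks.
With Z inserted, H now waits for max(U, S, Z).
New critical path: M→S→Z→H→J = 5+6+7+3+9 = 30 ⇒ 30 weeks.

30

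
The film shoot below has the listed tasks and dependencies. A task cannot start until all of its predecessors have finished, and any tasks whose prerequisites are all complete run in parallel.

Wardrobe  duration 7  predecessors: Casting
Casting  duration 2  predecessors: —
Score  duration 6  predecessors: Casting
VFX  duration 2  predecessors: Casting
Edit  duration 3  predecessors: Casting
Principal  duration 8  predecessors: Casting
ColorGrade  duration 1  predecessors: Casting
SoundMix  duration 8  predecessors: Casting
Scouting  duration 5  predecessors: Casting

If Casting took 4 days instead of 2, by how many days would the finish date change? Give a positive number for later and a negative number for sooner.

2

As given, the longest chain is Casting→Principal = 2+8 = 10, so the finish is 10 days.
Casting lies on that path, so at 4 days the path becomes 12 days.
The critical path is still Casting→Principal; finish is now 12 days.
Change in finish: 12 − 10 = +2 days.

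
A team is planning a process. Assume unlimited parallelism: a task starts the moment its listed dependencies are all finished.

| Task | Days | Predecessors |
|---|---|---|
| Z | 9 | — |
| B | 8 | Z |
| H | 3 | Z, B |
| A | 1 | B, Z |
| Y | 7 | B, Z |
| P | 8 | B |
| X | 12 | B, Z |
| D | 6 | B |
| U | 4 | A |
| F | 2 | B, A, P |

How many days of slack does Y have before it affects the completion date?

Z→B→X = 9+8+12 = 29 sets the makespan at 29 days.
The longest chain containing Y totals 24 days.
Slack of Y = 22 − 17 = 5 days.

5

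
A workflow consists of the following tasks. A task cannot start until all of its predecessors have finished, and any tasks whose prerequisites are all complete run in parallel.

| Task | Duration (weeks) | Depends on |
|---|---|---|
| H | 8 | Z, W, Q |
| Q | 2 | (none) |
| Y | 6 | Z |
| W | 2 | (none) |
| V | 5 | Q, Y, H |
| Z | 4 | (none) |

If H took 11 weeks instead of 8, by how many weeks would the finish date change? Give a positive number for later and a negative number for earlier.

Actual critical path: Z→H→V = 4+8+5 = 17 ⇒ 17 weeks.
H is on the critical path; changing it to 11 makes that path 20 weeks.
No other chain overtakes it, so the finish is 20 weeks.
Change in finish: 20 − 17 = +3 weeks.

3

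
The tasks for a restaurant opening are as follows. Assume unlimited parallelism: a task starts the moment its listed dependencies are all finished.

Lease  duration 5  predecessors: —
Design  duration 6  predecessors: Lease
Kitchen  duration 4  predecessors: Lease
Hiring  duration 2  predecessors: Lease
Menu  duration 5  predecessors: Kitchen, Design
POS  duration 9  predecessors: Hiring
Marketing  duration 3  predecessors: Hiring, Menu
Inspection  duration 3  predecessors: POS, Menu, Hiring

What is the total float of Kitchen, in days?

The longest chain is Lease→Design→Menu→Marketing = 5+6+5+3 = 19; overall finish 19 days.
The longest chain containing Kitchen totals 17 days.
So Kitchen can slip 11 − 9 = 2 days.

2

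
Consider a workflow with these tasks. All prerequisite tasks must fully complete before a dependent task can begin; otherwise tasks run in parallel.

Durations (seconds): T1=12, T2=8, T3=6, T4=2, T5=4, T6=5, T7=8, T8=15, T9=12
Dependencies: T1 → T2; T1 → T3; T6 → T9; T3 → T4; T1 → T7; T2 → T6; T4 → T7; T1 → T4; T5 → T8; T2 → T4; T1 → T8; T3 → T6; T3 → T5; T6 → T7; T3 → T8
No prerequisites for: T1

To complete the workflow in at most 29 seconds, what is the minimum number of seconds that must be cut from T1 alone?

Current finish: 37 seconds; target: 29.
T1 is on every critical path, so each second cut from T1 cuts the finish by one (this holds down to a finish of 26).
Need 37 − 29 = 8 seconds off T1 → T1 becomes 4 seconds, finish becomes 29.

8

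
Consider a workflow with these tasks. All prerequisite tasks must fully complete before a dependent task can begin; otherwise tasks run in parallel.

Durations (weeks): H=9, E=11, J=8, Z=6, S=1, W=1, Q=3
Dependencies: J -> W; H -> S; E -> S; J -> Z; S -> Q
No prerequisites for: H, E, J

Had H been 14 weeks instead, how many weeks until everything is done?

18

As given, the longest chain is E→S→Q = 11+1+3 = 15, so the finish is 15 weeks.
The longest path through H is only 13 weeks, so H has float 2.
New critical path: H→S→Q = 14+1+3 = 18 ⇒ 18 weeks.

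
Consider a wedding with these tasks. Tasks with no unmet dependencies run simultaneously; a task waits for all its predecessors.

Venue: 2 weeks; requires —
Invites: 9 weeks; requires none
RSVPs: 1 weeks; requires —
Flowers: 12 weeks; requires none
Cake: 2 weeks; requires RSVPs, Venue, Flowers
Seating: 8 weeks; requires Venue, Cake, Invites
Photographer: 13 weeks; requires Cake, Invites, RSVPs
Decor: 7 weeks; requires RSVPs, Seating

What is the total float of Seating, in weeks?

Critical path: Flowers→Cake→Seating→Decor = 12+2+8+7 = 29, so the finish is 29 weeks.
Longest path through Seating: 29 weeks (earliest finish 22, latest finish 22).
Slack of Seating = 14 − 14 = 0 weeks.

0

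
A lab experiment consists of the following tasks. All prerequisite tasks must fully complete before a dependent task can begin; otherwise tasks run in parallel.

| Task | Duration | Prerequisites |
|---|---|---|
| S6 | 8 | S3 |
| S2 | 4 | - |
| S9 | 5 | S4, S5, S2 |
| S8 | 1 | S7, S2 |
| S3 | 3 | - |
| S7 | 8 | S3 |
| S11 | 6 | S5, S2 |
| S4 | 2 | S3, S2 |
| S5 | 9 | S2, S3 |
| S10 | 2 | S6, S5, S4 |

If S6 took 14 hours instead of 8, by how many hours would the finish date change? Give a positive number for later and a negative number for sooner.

0

Baseline: S2→S5→S11 = 4+9+6 = 19 → 19 hours.
The longest path through S6 is only 13 hours, so S6 has float 6.
No other chain overtakes it, so the finish is 19 hours.
Change in finish: 19 − 19 = +0 hours.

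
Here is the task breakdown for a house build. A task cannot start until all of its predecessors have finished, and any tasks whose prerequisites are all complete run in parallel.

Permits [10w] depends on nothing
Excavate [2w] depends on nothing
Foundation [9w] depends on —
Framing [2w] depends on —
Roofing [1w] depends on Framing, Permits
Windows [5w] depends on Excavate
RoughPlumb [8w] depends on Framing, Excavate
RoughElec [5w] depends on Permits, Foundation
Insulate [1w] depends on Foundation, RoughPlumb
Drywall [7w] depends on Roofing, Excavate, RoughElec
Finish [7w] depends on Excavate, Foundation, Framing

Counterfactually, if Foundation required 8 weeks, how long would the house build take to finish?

Actual critical path: Permits→RoughElec→Drywall = 10+5+7 = 22 ⇒ 22 weeks.
The longest path through Foundation is only 21 weeks, so Foundation has float 1.
That remains the longest chain; total 22 weeks.

22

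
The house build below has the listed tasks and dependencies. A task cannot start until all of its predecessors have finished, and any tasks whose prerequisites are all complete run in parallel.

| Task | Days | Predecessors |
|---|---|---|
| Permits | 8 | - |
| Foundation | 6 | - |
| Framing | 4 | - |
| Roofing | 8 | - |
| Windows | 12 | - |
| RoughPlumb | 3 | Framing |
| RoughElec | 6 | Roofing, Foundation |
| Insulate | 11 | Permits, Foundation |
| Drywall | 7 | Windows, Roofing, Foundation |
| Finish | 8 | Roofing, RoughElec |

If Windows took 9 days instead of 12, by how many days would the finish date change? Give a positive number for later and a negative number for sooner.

0

The binding path is Roofing→RoughElec→Finish = 8+6+8 = 22; finish at 22 days.
Windows has 3 days of float (longest path through it is 19).
That remains the longest chain; total 22 days.
Change in finish: 22 − 22 = +0 days.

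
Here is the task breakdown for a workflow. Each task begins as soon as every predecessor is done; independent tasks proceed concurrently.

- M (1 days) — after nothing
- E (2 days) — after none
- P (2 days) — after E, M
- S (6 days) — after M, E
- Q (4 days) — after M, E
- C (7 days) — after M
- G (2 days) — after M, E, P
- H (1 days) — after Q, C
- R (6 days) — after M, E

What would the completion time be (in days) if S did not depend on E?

9

With the dependency in place, M→C→H = 1+7+1 = 9 sets the finish at 9 days.
Without E→S, S's earliest start moves from 2 to 1.
The longest chain is now M→C→H = 1+7+1 = 9, so the project takes 9 days.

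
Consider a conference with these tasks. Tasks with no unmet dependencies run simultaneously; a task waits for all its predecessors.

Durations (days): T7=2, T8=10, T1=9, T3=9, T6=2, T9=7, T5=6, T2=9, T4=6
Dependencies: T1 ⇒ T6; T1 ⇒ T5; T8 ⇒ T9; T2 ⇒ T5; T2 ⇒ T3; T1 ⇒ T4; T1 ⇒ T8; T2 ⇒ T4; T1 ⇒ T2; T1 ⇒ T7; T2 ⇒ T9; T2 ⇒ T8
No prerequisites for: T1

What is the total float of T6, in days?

24

The longest chain is T1→T2→T8→T9 = 9+9+10+7 = 35; overall finish 35 days.
T6 finishes as early as 11 and must finish by 35.
So T6 can slip 35 − 11 = 24 days.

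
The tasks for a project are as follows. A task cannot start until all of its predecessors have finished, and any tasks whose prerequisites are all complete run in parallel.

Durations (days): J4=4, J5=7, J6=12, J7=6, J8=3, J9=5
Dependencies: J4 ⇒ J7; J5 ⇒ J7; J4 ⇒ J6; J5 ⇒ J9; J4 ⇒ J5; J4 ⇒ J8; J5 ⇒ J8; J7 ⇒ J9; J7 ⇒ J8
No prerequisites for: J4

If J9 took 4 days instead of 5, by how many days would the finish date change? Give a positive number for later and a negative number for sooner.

-1

Critical path before the change: J4→J5→J7→J9 = 4+7+6+5 = 22 giving 22 days.
Since J9 is critical, the -1 change carries straight to that chain (now 21 days).
The critical path is still J4→J5→J7→J9; finish is now 21 days.
Change in finish: 21 − 22 = -1 days.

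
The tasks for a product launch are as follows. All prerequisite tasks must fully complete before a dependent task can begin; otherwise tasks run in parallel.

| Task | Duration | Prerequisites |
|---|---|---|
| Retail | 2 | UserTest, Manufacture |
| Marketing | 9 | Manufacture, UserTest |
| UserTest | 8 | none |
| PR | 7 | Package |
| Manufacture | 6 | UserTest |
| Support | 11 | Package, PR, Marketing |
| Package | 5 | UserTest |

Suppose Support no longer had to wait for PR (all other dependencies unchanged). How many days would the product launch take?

Before: longest chain UserTest→Manufacture→Marketing→Support = 8+6+9+11 = 34, finish 34.
Dropping PR→Support doesn't change Support's earliest start (23); another predecessor still binds.
The longest chain is now UserTest→Manufacture→Marketing→Support = 8+6+9+11 = 34, so the product launch takes 34 days.

34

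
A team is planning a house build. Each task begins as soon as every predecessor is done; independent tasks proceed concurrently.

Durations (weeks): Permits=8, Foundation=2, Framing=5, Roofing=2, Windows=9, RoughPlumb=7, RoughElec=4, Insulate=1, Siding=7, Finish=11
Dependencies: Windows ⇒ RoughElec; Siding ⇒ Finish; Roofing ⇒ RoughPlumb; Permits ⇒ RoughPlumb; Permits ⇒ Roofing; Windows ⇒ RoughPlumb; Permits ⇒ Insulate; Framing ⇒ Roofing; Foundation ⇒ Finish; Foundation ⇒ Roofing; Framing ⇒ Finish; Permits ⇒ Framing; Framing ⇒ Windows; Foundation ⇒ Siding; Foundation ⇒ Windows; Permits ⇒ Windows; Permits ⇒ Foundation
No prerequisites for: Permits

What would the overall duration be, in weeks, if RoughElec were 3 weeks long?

29

Critical path before the change: Permits→Framing→Windows→RoughPlumb = 8+5+9+7 = 29 giving 29 weeks.
RoughElec is off the critical path — its longest chain is 26 weeks, giving 3 of slack.
That remains the longest chain; total 29 weeks.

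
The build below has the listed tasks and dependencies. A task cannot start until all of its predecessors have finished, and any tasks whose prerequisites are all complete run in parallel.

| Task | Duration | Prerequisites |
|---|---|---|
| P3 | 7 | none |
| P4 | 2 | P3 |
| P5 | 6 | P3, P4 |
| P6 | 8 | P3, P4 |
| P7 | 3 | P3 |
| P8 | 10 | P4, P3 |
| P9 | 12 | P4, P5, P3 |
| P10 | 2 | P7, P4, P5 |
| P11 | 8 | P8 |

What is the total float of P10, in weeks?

P3→P4→P5→P9 = 7+2+6+12 = 27 sets the makespan at 27 weeks.
P10 finishes as early as 17 and must finish by 27.
Slack of P10 = 25 − 15 = 10 weeks.

10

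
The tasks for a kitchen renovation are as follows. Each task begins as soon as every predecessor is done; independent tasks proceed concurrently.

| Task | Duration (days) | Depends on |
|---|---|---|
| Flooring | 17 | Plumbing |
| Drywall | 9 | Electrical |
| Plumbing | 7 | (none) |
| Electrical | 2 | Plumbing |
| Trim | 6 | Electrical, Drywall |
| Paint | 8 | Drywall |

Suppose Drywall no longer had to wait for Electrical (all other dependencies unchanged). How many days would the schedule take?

24

With the dependency in place, Plumbing→Electrical→Drywall→Paint = 7+2+9+8 = 26 sets the finish at 26 days.
Without Electrical→Drywall, Drywall's earliest start moves from 9 to 0.
New critical path: Plumbing→Flooring = 7+17 = 24 ⇒ 24 days.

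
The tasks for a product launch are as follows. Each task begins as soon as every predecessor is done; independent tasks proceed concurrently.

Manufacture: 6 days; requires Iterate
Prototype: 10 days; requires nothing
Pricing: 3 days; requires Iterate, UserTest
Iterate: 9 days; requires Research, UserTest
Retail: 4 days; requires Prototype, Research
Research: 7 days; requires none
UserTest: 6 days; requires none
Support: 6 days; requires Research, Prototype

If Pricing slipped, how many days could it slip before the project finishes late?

3

Critical path: Research→Iterate→Manufacture = 7+9+6 = 22, so the finish is 22 days.
Pricing finishes as early as 19 and must finish by 22.
Slack of Pricing = 19 − 16 = 3 days.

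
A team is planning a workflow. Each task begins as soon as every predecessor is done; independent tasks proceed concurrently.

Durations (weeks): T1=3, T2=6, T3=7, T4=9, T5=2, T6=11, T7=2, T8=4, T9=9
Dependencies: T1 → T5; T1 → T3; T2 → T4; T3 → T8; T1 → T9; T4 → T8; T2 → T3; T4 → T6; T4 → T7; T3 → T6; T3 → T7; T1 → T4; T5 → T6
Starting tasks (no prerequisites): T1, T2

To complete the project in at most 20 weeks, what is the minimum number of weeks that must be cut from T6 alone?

Current finish: 26 weeks; target: 20.
T6 is on every critical path, so each week cut from T6 cuts the finish by one (this holds down to a finish of 19).
Need 26 − 20 = 6 weeks off T6 → T6 becomes 5 weeks, finish becomes 20.

6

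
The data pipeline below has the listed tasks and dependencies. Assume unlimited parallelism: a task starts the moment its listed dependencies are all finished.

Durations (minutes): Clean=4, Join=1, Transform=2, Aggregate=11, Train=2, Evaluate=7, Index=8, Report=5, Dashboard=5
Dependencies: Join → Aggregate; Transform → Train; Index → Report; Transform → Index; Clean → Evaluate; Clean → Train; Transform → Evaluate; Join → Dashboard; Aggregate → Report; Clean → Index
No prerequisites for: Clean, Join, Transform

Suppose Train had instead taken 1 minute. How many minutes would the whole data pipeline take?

Critical path before the change: Clean→Index→Report = 4+8+5 = 17 giving 17 minutes.
Train has 11 minutes of float (longest path through it is 6).
That remains the longest chain; total 17 minutes.

17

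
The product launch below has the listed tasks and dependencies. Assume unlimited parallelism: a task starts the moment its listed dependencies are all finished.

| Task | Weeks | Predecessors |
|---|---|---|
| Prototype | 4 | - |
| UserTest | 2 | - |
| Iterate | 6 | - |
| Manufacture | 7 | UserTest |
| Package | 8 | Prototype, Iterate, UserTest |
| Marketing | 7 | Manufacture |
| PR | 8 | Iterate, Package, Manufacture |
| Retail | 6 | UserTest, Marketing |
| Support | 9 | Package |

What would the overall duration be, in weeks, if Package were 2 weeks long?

22

Actual critical path: Iterate→Package→Support = 6+8+9 = 23 ⇒ 23 weeks.
Since Package is critical, the -6 change carries straight to that chain (now 17 weeks).
New critical path: UserTest→Manufacture→Marketing→Retail = 2+7+7+6 = 22 ⇒ 22 weeks.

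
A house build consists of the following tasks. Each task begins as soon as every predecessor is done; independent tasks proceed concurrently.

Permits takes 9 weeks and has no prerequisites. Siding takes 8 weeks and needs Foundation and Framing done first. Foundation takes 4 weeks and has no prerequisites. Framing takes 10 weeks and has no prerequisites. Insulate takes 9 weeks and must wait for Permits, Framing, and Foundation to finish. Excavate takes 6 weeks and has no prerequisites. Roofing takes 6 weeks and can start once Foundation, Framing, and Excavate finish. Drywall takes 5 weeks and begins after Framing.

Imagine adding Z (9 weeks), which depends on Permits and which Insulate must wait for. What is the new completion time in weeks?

27

Originally the house build takes 19 weeks.
With Z inserted, Insulate now waits for max(Permits, Framing, Foundation, Z).
New critical path: Permits→Z→Insulate = 9+9+9 = 27 ⇒ 27 weeks.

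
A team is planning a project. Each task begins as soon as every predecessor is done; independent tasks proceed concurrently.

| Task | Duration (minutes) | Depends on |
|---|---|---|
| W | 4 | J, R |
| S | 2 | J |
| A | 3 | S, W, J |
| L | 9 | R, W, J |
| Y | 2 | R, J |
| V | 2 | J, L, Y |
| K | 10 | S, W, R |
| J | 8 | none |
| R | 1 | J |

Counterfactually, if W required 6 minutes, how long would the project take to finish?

26

Baseline: J→R→W→L→V = 8+1+4+9+2 = 24 → 24 minutes.
W lies on that path, so at 6 minutes the path becomes 26 minutes.
No other chain overtakes it, so the finish is 26 minutes.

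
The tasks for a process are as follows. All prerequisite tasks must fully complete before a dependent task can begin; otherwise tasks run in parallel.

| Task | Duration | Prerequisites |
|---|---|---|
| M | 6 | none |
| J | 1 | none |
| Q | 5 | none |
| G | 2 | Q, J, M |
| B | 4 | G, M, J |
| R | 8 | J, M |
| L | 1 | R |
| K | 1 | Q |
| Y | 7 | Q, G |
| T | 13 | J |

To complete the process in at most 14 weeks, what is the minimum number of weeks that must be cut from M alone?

1

Current finish: 15 weeks; target: 14.
M is on every critical path, so each week cut from M cuts the finish by one (this holds down to a finish of 14).
Need 15 − 14 = 1 week off M → M becomes 5 weeks, finish becomes 14.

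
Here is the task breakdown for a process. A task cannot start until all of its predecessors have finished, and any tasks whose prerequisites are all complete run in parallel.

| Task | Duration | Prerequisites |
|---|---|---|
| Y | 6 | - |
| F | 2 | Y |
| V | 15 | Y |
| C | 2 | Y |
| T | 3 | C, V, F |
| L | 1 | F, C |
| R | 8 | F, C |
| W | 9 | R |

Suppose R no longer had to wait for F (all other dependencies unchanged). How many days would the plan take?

Original critical path: Y→F→R→W = 6+2+8+9 = 25 ⇒ 25 days.
Dropping F→R doesn't change R's earliest start (8); another predecessor still binds.
The longest chain is now Y→C→R→W = 6+2+8+9 = 25, so the plan takes 25 days.

25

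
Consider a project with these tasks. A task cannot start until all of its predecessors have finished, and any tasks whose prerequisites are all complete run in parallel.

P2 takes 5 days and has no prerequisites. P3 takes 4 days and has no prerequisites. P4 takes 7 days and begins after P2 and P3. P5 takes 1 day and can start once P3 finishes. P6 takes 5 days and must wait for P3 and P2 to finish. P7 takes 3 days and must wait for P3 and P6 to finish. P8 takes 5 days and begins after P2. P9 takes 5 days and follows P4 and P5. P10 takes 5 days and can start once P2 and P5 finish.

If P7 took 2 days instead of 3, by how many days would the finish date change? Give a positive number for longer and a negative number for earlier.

0

The binding path is P2→P4→P9 = 5+7+5 = 17; finish at 17 days.
P7 has 4 days of float (longest path through it is 13).
That remains the longest chain; total 17 days.
Change in finish: 17 − 17 = +0 days.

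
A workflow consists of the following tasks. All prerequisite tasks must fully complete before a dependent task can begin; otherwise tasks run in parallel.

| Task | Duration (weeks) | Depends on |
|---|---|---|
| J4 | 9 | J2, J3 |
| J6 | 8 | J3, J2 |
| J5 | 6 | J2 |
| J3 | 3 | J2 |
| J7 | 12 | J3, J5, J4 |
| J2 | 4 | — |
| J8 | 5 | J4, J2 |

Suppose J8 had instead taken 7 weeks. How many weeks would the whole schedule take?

28

Actual critical path: J2→J3→J4→J7 = 4+3+9+12 = 28 ⇒ 28 weeks.
The longest path through J8 is only 21 weeks, so J8 has float 7.
No other chain overtakes it, so the finish is 28 weeks.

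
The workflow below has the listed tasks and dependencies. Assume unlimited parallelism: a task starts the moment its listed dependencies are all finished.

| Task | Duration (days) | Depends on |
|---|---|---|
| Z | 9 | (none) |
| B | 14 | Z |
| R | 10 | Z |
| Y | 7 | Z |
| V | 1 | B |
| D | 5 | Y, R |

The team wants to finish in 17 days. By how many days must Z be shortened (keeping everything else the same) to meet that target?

Current finish: 24 days; target: 17.
Z is on every critical path, so each day cut from Z cuts the finish by one (this holds down to a finish of 16).
Need 24 − 17 = 7 days off Z → Z becomes 2 days, finish becomes 17.

7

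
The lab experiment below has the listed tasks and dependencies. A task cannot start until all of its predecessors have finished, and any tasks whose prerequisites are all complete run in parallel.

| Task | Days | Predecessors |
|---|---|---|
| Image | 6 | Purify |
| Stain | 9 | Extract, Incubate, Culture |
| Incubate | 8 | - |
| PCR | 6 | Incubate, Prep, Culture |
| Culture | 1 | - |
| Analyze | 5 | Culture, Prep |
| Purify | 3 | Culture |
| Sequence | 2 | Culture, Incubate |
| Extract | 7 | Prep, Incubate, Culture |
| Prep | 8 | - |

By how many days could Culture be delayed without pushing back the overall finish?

7

The longest chain is Prep→Extract→Stain = 8+7+9 = 24; overall finish 24 days.
Longest path through Culture: 17 days (earliest finish 1, latest finish 8).
So Culture can slip 8 − 1 = 7 days.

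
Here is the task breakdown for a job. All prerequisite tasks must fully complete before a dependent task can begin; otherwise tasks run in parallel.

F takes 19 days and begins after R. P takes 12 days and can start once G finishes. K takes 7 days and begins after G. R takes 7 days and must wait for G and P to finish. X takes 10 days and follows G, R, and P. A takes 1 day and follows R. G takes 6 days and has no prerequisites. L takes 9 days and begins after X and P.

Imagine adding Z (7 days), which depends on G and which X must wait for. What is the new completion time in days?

44

Originally the plan takes 44 days.
With Z inserted, X now waits for max(G, R, P, Z).
New critical path: G→P→R→X→L = 6+12+7+10+9 = 44 ⇒ 44 days.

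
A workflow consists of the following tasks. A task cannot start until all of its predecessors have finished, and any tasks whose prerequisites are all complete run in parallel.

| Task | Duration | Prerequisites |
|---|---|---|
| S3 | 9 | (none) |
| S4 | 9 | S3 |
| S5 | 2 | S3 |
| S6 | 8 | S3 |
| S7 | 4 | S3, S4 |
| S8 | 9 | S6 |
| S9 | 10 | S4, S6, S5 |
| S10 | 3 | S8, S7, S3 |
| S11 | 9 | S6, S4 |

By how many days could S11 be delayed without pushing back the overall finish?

S3→S6→S8→S10 = 9+8+9+3 = 29 sets the makespan at 29 days.
S11 finishes as early as 27 and must finish by 29.
Slack of S11 = 20 − 18 = 2 days.

2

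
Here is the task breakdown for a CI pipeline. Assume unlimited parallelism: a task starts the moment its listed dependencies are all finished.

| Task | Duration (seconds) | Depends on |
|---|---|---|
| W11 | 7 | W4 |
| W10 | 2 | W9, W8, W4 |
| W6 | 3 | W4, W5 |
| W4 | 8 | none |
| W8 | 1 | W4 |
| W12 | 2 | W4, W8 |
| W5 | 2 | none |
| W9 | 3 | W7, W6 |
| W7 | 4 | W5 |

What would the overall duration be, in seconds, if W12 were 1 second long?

16

Actual critical path: W4→W6→W9→W10 = 8+3+3+2 = 16 ⇒ 16 seconds.
W12 is off the critical path — its longest chain is 11 seconds, giving 5 of slack.
No other chain overtakes it, so the finish is 16 seconds.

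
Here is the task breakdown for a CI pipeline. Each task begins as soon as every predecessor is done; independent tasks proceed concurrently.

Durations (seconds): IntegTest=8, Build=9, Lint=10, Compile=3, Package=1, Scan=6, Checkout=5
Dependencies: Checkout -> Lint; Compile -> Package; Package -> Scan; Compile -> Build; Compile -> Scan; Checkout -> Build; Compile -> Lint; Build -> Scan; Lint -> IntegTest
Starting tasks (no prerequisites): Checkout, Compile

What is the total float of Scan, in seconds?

Checkout→Lint→IntegTest = 5+10+8 = 23 sets the makespan at 23 seconds.
Scan finishes as early as 20 and must finish by 23.
So Scan can slip 23 − 20 = 3 seconds.

3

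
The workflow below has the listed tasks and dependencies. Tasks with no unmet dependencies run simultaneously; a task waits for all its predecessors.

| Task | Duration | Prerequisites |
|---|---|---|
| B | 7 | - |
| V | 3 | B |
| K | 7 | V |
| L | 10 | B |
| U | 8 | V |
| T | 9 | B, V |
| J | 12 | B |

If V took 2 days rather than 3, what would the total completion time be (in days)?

19

Baseline: B→V→T = 7+3+9 = 19 → 19 days.
Since V is critical, the -1 change carries straight to that chain (now 18 days).
Now B→J = 7+12 = 19 is longest, so the finish becomes 19 days.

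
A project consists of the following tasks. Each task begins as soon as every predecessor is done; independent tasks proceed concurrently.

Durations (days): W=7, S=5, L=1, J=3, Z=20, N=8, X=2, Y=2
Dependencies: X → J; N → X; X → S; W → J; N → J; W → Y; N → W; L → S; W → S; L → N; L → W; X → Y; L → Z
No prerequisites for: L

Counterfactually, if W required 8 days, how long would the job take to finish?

Baseline: L→N→W→S = 1+8+7+5 = 21 → 21 days.
Since W is critical, the +1 change carries straight to that chain (now 22 days).
The critical path is still L→N→W→S; finish is now 22 days.

22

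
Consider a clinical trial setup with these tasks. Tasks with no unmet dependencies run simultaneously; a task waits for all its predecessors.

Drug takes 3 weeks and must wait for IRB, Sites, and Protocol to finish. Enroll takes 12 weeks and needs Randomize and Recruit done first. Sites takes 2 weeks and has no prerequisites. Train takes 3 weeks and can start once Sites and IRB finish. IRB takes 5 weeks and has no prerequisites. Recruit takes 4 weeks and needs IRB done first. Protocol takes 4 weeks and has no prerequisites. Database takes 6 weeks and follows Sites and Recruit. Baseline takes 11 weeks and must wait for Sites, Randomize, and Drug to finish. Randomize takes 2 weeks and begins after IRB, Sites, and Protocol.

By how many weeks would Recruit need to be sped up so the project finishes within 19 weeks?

2

Current finish: 21 weeks; target: 19.
Recruit is on every critical path, so each week cut from Recruit cuts the finish by one (this holds down to a finish of 19).
Need 21 − 19 = 2 weeks off Recruit → Recruit becomes 2 weeks, finish becomes 19.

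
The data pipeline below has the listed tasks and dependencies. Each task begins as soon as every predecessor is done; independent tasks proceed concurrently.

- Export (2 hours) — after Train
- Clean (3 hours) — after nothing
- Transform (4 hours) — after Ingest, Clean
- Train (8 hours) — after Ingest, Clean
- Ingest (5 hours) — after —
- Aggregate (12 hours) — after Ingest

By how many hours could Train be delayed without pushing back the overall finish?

Critical path: Ingest→Aggregate = 5+12 = 17, so the finish is 17 hours.
Longest path through Train: 15 hours (earliest finish 13, latest finish 15).
So Train can slip 15 − 13 = 2 hours.

2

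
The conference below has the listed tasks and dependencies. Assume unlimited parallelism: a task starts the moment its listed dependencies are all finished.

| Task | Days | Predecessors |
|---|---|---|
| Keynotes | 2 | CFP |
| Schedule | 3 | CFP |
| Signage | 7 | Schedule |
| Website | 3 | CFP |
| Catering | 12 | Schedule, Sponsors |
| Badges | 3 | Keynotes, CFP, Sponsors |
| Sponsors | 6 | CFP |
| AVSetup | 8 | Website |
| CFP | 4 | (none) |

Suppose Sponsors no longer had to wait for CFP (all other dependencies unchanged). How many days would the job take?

Before: longest chain CFP→Sponsors→Catering = 4+6+12 = 22, finish 22.
Without CFP→Sponsors, Sponsors's earliest start moves from 4 to 0.
After: CFP→Schedule→Catering = 4+3+12 = 19 → 19 days.

19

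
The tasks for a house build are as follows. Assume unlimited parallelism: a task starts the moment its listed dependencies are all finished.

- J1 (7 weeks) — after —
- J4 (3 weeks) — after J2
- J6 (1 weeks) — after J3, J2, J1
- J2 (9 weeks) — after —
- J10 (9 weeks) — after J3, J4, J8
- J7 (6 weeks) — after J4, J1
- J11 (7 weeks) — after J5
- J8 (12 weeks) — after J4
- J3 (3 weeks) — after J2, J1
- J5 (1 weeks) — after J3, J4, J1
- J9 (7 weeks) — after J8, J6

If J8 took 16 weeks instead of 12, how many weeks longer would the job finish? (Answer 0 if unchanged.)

Critical path before the change: J2→J4→J8→J10 = 9+3+12+9 = 33 giving 33 weeks.
J8 is on the critical path; changing it to 16 makes that path 37 weeks.
That remains the longest chain; total 37 weeks.
Change in finish: 37 − 33 = +4 weeks.

4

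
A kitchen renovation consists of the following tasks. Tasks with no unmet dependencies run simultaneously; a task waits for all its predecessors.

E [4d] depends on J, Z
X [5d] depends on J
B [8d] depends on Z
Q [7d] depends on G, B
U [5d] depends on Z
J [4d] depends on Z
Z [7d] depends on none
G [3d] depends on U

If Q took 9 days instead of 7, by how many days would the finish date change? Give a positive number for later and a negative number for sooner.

The binding path is Z→B→Q = 7+8+7 = 22; finish at 22 days.
Q is on the critical path; changing it to 9 makes that path 24 days.
No other chain overtakes it, so the finish is 24 days.
Change in finish: 24 − 22 = +2 days.

2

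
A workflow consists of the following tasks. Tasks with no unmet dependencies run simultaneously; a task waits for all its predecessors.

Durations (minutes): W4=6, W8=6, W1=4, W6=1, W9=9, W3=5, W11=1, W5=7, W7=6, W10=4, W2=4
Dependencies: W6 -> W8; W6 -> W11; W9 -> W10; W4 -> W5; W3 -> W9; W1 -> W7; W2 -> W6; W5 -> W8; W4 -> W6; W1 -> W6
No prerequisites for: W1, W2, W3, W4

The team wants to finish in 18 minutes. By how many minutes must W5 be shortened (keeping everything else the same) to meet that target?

1

Current finish: 19 minutes; target: 18.
W5 is on every critical path, so each minute cut from W5 cuts the finish by one (this holds down to a finish of 18).
Need 19 − 18 = 1 minute off W5 → W5 becomes 6 minutes, finish becomes 18.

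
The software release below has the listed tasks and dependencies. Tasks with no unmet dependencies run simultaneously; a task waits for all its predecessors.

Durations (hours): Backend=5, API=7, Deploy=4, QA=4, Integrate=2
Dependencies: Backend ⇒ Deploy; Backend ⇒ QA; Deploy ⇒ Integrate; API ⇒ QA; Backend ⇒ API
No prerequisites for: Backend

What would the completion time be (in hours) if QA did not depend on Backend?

16

With the dependency in place, Backend→API→QA = 5+7+4 = 16 sets the finish at 16 hours.
Dropping Backend→QA doesn't change QA's earliest start (12); another predecessor still binds.
New critical path: Backend→API→QA = 5+7+4 = 16 ⇒ 16 hours.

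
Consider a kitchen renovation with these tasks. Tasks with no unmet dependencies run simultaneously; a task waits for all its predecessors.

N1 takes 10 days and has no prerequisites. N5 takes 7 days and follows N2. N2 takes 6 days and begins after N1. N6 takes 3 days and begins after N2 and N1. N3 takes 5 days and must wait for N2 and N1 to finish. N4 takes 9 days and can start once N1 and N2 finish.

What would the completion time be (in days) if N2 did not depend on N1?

19

With the dependency in place, N1→N2→N4 = 10+6+9 = 25 sets the finish at 25 days.
Without N1→N2, N2's earliest start moves from 10 to 0.
The longest chain is now N1→N4 = 10+9 = 19, so the job takes 19 days.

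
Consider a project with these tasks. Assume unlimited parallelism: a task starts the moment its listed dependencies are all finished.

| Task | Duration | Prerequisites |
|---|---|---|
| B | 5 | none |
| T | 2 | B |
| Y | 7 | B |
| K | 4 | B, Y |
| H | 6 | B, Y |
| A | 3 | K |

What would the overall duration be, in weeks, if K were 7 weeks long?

Baseline: B→Y→K→A = 5+7+4+3 = 19 → 19 weeks.
Since K is critical, the +3 change carries straight to that chain (now 22 weeks).
No other chain overtakes it, so the finish is 22 weeks.

22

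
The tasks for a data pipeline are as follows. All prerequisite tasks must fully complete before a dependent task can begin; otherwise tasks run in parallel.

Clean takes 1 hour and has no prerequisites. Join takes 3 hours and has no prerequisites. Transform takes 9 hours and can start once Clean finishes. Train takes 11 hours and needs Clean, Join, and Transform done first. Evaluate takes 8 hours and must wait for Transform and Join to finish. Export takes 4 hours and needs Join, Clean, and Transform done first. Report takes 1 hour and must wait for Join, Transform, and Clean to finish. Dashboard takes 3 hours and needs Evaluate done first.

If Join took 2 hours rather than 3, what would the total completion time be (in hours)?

21

As given, the longest chain is Clean→Transform→Train = 1+9+11 = 21, so the finish is 21 hours.
Join has 7 hours of float (longest path through it is 14).
That remains the longest chain; total 21 hours.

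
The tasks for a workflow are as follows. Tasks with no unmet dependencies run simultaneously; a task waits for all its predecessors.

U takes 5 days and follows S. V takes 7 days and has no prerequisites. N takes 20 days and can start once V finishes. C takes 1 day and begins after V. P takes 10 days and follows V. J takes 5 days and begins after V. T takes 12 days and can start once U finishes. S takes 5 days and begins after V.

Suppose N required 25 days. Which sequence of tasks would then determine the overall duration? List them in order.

As given, the longest chain is V→S→U→T = 7+5+5+12 = 29, so the finish is 29 days.
N has 2 days of float (longest path through it is 27).
New critical path: V→N = 7+25 = 32 ⇒ 32 days.

V, N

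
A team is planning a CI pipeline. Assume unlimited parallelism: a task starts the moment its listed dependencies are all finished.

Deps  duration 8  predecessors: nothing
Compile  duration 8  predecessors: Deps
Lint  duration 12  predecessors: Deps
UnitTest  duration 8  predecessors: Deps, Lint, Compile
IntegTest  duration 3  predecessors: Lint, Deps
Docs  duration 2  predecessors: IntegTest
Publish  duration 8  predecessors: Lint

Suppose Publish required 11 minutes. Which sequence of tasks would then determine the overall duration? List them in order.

Actual critical path: Deps→Lint→Publish = 8+12+8 = 28 ⇒ 28 minutes.
Since Publish is critical, the +3 change carries straight to that chain (now 31 minutes).
That remains the longest chain; total 31 minutes.

Deps, Lint, Publish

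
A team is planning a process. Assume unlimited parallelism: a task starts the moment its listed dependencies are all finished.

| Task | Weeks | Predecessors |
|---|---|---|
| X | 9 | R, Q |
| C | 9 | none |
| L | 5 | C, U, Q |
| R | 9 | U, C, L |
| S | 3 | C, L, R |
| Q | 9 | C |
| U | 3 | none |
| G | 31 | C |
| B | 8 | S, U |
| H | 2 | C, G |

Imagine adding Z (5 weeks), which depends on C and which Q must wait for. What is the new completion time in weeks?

Originally the schedule takes 43 weeks.
With Z inserted, Q now waits for max(C, Z).
New critical path: C→Z→Q→L→R→S→B = 9+5+9+5+9+3+8 = 48 ⇒ 48 weeks.

48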